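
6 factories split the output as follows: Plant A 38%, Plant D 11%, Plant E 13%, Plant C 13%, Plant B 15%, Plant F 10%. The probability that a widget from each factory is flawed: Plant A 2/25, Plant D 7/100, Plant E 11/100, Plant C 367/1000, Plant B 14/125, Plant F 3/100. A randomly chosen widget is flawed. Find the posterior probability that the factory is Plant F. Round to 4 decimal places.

Unnormalized posteriors (prior × likelihood):
  Plant A: 0.38 × 0.08 = 0.0304
  Plant D: 0.11 × 0.07 = 0.0077
  Plant E: 0.13 × 0.11 = 0.0143
  Plant C: 0.13 × 0.367 = 0.04771
  Plant B: 0.15 × 0.112 = 0.0168
  Plant F: 0.1 × 0.03 = 0.003
Total = 0.11991.
P(Plant F | evidence) = 0.003 / 0.11991 ≈ 0.0250.

0.0250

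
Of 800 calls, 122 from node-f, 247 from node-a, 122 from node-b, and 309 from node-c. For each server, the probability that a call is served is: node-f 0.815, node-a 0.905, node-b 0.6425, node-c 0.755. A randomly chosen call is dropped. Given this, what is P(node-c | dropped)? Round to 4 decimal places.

Taking complements, P(dropped | each) = node-f 0.185, node-a 0.095, node-b 0.3575, node-c 0.245.
By Bayes' rule, posterior ∝ prior × likelihood:
  node-f: 0.1525 × 0.185 = 0.0282125
  node-a: 0.30875 × 0.095 = 0.02933125
  node-b: 0.1525 × 0.3575 = 0.05451875
  node-c: 0.38625 × 0.245 = 0.09463125
Total = 0.20669375.
P(node-c | evidence) = 0.09463125 / 0.20669375 ≈ 0.4578.

0.4578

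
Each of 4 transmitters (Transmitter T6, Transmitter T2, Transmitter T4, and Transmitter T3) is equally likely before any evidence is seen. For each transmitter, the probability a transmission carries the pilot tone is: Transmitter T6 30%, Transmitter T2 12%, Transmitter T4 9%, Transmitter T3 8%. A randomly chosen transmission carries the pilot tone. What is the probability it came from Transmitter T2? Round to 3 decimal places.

With a uniform prior (1/4 each), posterior ∝ likelihood:
  Transmitter T6: 0.3
  Transmitter T2: 0.12
  Transmitter T4: 0.09
  Transmitter T3: 0.08
Total = 0.59.
P(Transmitter T2 | evidence) = 0.12 / 0.59 ≈ 0.203.

0.203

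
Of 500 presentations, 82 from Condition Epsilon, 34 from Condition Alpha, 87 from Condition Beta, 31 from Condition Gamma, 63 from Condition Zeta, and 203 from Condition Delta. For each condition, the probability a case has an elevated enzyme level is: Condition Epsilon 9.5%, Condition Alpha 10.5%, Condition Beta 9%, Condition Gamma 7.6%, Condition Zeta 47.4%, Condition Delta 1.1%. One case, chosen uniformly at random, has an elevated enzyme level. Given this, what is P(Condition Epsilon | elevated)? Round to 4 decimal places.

Prior × likelihood for each hypothesis:
  Condition Epsilon: 0.164 × 0.095 = 0.01558
  Condition Alpha: 0.068 × 0.105 = 0.00714
  Condition Beta: 0.174 × 0.09 = 0.01566
  Condition Gamma: 0.062 × 0.076 = 0.004712
  Condition Zeta: 0.126 × 0.474 = 0.059724
  Condition Delta: 0.406 × 0.011 = 0.004466
Sum = 0.107282.
P(Condition Epsilon | evidence) = 0.01558 / 0.107282 ≈ 0.1452.

0.1452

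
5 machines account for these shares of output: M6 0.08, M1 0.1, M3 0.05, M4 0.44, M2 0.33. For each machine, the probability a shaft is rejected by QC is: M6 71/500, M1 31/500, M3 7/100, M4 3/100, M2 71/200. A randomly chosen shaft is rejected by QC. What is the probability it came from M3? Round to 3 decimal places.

Unnormalized posteriors (prior × likelihood):
  M6: 0.08 × 0.142 = 0.01136
  M1: 0.1 × 0.062 = 0.0062
  M3: 0.05 × 0.07 = 0.0035
  M4: 0.44 × 0.03 = 0.0132
  M2: 0.33 × 0.355 = 0.11715
Normalizing constant = 0.15141.
P(M3 | evidence) = 0.0035 / 0.15141 ≈ 0.023.

0.023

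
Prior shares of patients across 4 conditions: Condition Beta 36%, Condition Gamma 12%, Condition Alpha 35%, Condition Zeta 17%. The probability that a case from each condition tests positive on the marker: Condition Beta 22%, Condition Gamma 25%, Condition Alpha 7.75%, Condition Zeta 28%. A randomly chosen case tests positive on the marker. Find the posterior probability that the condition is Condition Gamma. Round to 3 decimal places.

By Bayes' rule, posterior ∝ prior × likelihood:
  Condition Beta: 0.36 × 0.22 = 0.0792
  Condition Gamma: 0.12 × 0.25 = 0.03
  Condition Alpha: 0.35 × 0.0775 = 0.027125
  Condition Zeta: 0.17 × 0.28 = 0.0476
Total = 0.183925.
P(Condition Gamma | evidence) = 0.03 / 0.183925 ≈ 0.163.

0.163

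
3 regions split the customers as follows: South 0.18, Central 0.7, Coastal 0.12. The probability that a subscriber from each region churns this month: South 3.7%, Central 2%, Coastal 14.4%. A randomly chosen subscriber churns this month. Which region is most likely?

Coastal

Compute prior × likelihood for every hypothesis:
  South: 0.18 × 0.037 = 0.00666
  Central: 0.7 × 0.02 = 0.014
  Coastal: 0.12 × 0.144 = 0.01728
Sum = 0.03794.
Largest term belongs to Coastal, so Coastal is most probable.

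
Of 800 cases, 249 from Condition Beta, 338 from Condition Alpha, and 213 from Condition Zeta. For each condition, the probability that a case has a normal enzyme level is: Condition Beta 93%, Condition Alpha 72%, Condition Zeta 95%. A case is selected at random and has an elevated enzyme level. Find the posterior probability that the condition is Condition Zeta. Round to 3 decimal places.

0.087

Taking complements, P(elevated | each) = Condition Beta 0.07, Condition Alpha 0.28, Condition Zeta 0.05.
Unnormalized posteriors (prior × likelihood):
  Condition Beta: 0.31125 × 0.07 = 0.0217875
  Condition Alpha: 0.4225 × 0.28 = 0.1183
  Condition Zeta: 0.26625 × 0.05 = 0.0133125
Total = 0.1534.
P(Condition Zeta | evidence) = 0.0133125 / 0.1534 ≈ 0.087.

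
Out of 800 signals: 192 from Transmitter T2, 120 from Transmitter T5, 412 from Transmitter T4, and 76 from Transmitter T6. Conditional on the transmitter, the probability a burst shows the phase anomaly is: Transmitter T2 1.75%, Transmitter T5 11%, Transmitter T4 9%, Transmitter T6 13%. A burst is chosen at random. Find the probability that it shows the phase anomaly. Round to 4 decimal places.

Compute prior × likelihood for every hypothesis:
  Transmitter T2: 0.24 × 0.0175 = 0.0042
  Transmitter T5: 0.15 × 0.11 = 0.0165
  Transmitter T4: 0.515 × 0.09 = 0.04635
  Transmitter T6: 0.095 × 0.13 = 0.01235
P(anomaly) = 0.0042 + 0.0165 + 0.04635 + 0.01235 = 0.0794 → 0.0794.

0.0794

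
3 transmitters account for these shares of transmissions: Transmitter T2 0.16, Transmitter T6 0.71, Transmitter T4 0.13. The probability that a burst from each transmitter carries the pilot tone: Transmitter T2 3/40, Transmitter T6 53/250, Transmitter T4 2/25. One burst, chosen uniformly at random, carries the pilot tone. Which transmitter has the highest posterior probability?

Transmitter T6

Prior × likelihood for each hypothesis:
  Transmitter T2: 0.16 × 0.075 = 0.012
  Transmitter T6: 0.71 × 0.212 = 0.15052
  Transmitter T4: 0.13 × 0.08 = 0.0104
Normalizing constant = 0.17292.
Largest term belongs to Transmitter T6, so Transmitter T6 is most probable.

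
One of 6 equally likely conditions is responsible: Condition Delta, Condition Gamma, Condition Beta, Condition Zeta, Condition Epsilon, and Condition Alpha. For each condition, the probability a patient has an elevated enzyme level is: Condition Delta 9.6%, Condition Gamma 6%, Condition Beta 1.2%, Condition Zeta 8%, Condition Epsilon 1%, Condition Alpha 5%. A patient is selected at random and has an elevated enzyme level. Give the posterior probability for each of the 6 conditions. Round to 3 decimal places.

Condition Delta 0.312, Condition Gamma 0.195, Condition Beta 0.039, Condition Zeta 0.260, Condition Epsilon 0.032, Condition Alpha 0.162

With a uniform prior (1/6 each), posterior ∝ likelihood:
  Condition Delta: 0.096
  Condition Gamma: 0.06
  Condition Beta: 0.012
  Condition Zeta: 0.08
  Condition Epsilon: 0.01
  Condition Alpha: 0.05
Sum = 0.308.
P(Condition Delta | elevated) = 0.096/0.308 ≈ 0.312
P(Condition Gamma | elevated) = 0.06/0.308 ≈ 0.195
P(Condition Beta | elevated) = 0.012/0.308 ≈ 0.039
P(Condition Zeta | elevated) = 0.08/0.308 ≈ 0.260
P(Condition Epsilon | elevated) = 0.01/0.308 ≈ 0.032
P(Condition Alpha | elevated) = 0.05/0.308 ≈ 0.162
(Check: 0.312+0.195+0.039+0.260+0.032+0.162 = 1.000.)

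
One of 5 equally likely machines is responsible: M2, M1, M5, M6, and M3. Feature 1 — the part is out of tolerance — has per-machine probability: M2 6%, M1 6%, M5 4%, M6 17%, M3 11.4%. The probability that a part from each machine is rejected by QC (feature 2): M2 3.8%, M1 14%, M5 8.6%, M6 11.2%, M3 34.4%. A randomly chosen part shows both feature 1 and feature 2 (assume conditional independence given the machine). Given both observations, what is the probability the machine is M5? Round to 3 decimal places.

With a uniform prior (1/5 each), posterior ∝ likelihood:
  M2: 0.06 × 0.038 = 0.00228
  M1: 0.06 × 0.14 = 0.0084
  M5: 0.04 × 0.086 = 0.00344
  M6: 0.17 × 0.112 = 0.01904
  M3: 0.114 × 0.344 = 0.039216
Total = 0.072376.
P(M5 | evidence) = 0.00344 / 0.072376 ≈ 0.048.

0.048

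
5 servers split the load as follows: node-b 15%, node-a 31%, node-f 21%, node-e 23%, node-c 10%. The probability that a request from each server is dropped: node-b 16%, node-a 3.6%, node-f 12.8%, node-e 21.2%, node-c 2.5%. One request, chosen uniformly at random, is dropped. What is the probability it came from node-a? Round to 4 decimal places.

0.0985

Unnormalized posteriors (prior × likelihood):
  node-b: 0.15 × 0.16 = 0.024
  node-a: 0.31 × 0.036 = 0.01116
  node-f: 0.21 × 0.128 = 0.02688
  node-e: 0.23 × 0.212 = 0.04876
  node-c: 0.1 × 0.025 = 0.0025
Normalizing constant = 0.1133.
P(node-a | evidence) = 0.01116 / 0.1133 ≈ 0.0985.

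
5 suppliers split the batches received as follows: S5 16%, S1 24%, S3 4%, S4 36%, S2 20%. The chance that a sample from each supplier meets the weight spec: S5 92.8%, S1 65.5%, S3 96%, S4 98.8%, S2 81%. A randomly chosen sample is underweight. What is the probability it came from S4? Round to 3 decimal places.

Taking complements, P(underweight | each) = S5 0.072, S1 0.345, S3 0.04, S4 0.012, S2 0.19.
By Bayes' rule, posterior ∝ prior × likelihood:
  S5: 0.16 × 0.072 = 0.01152
  S1: 0.24 × 0.345 = 0.0828
  S3: 0.04 × 0.04 = 0.0016
  S4: 0.36 × 0.012 = 0.00432
  S2: 0.2 × 0.19 = 0.038
Sum = 0.13824.
P(S4 | evidence) = 0.00432 / 0.13824 ≈ 0.031.

0.031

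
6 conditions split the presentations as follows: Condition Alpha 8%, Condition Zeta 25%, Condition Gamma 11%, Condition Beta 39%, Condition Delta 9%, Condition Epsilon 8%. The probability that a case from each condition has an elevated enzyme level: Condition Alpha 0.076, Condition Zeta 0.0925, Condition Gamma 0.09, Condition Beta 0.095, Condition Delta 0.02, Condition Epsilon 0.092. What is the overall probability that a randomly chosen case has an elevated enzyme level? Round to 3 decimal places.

0.085

Unnormalized posteriors (prior × likelihood):
  Condition Alpha: 0.08 × 0.076 = 0.00608
  Condition Zeta: 0.25 × 0.0925 = 0.023125
  Condition Gamma: 0.11 × 0.09 = 0.0099
  Condition Beta: 0.39 × 0.095 = 0.03705
  Condition Delta: 0.09 × 0.02 = 0.0018
  Condition Epsilon: 0.08 × 0.092 = 0.00736
P(elevated) = 0.00608 + 0.023125 + 0.0099 + 0.03705 + 0.0018 + 0.00736 = 0.085315 → 0.085.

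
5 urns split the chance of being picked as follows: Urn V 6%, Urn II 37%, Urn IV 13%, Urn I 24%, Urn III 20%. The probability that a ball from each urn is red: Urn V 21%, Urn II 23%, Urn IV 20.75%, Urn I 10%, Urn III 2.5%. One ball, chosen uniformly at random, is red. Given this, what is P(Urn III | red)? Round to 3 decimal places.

Unnormalized posteriors (prior × likelihood):
  Urn V: 0.06 × 0.21 = 0.0126
  Urn II: 0.37 × 0.23 = 0.0851
  Urn IV: 0.13 × 0.2075 = 0.026975
  Urn I: 0.24 × 0.1 = 0.024
  Urn III: 0.2 × 0.025 = 0.005
Normalizing constant = 0.153675.
P(Urn III | evidence) = 0.005 / 0.153675 ≈ 0.033.

0.033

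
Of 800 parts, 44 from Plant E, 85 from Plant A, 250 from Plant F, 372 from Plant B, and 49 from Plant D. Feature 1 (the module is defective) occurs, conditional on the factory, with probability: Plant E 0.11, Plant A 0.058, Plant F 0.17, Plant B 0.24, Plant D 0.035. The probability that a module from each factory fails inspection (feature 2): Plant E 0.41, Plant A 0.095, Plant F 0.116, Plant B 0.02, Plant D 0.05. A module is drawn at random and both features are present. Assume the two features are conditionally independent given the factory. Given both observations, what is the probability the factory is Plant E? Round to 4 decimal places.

0.2144

By Bayes' rule, posterior ∝ prior × likelihood:
  Plant E: 0.055 × 0.11 × 0.41 = 0.0024805
  Plant A: 0.10625 × 0.058 × 0.095 = 0.0005854375
  Plant F: 0.3125 × 0.17 × 0.116 = 0.0061625
  Plant B: 0.465 × 0.24 × 0.02 = 0.002232
  Plant D: 0.06125 × 0.035 × 0.05 = 0.0001071875
Normalizing constant = 0.011567625.
P(Plant E | evidence) = 0.0024805 / 0.011567625 ≈ 0.2144.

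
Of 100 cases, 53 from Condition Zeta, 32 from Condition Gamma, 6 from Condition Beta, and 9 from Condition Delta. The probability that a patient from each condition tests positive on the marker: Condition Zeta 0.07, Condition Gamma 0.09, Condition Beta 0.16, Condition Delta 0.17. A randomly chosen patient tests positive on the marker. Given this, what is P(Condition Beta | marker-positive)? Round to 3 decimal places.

Unnormalized posteriors (prior × likelihood):
  Condition Zeta: 0.53 × 0.07 = 0.0371
  Condition Gamma: 0.32 × 0.09 = 0.0288
  Condition Beta: 0.06 × 0.16 = 0.0096
  Condition Delta: 0.09 × 0.17 = 0.0153
Total = 0.0908.
P(Condition Beta | evidence) = 0.0096 / 0.0908 ≈ 0.106.

0.106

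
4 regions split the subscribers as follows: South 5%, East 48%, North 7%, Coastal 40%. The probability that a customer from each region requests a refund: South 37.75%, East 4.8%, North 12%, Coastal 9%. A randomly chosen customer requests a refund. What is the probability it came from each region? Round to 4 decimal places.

Unnormalized posteriors (prior × likelihood):
  South: 0.05 × 0.3775 = 0.018875
  East: 0.48 × 0.048 = 0.02304
  North: 0.07 × 0.12 = 0.0084
  Coastal: 0.4 × 0.09 = 0.036
Total = 0.086315.
P(South | refund) = 0.018875/0.086315 ≈ 0.2187
P(East | refund) = 0.02304/0.086315 ≈ 0.2669
P(North | refund) = 0.0084/0.086315 ≈ 0.0973
P(Coastal | refund) = 0.036/0.086315 ≈ 0.4171
(Check: 0.2187+0.2669+0.0973+0.4171 = 1.0000.)

South 0.2187, East 0.2669, North 0.0973, Coastal 0.4171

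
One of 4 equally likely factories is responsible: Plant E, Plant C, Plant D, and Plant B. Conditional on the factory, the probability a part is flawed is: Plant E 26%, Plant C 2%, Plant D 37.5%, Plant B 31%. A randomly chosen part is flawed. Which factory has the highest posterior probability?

Since the prior is uniform, the posterior is proportional to the likelihood:
  Plant E: 0.26
  Plant C: 0.02
  Plant D: 0.375
  Plant B: 0.31
Normalizing constant = 0.965.
Largest term belongs to Plant D, so Plant D is most probable.

Plant D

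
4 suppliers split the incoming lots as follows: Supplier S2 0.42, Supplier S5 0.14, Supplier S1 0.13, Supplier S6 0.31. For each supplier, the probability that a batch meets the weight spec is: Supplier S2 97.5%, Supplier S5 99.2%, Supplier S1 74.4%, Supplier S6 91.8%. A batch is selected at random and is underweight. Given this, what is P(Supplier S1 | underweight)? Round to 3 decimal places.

Taking complements, P(underweight | each) = Supplier S2 0.025, Supplier S5 0.008, Supplier S1 0.256, Supplier S6 0.082.
Prior × likelihood for each hypothesis:
  Supplier S2: 0.42 × 0.025 = 0.0105
  Supplier S5: 0.14 × 0.008 = 0.00112
  Supplier S1: 0.13 × 0.256 = 0.03328
  Supplier S6: 0.31 × 0.082 = 0.02542
Normalizing constant = 0.07032.
P(Supplier S1 | evidence) = 0.03328 / 0.07032 ≈ 0.473.

0.473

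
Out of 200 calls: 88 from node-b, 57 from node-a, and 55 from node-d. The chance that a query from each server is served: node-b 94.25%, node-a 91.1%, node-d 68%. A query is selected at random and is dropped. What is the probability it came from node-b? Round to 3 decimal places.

0.182

Taking complements, P(dropped | each) = node-b 0.0575, node-a 0.089, node-d 0.32.
Unnormalized posteriors (prior × likelihood):
  node-b: 0.44 × 0.0575 = 0.0253
  node-a: 0.285 × 0.089 = 0.025365
  node-d: 0.275 × 0.32 = 0.088
Sum = 0.138665.
P(node-b | evidence) = 0.0253 / 0.138665 ≈ 0.182.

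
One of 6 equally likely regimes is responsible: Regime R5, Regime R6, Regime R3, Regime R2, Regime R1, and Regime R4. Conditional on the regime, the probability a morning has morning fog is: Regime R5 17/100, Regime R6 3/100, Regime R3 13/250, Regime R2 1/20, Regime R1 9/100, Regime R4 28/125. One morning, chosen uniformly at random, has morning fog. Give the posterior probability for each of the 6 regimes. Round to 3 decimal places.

Regime R5 0.276, Regime R6 0.049, Regime R3 0.084, Regime R2 0.081, Regime R1 0.146, Regime R4 0.364

Since the prior is uniform, the posterior is proportional to the likelihood:
  Regime R5: 0.17
  Regime R6: 0.03
  Regime R3: 0.052
  Regime R2: 0.05
  Regime R1: 0.09
  Regime R4: 0.224
Total = 0.616.
P(Regime R5 | fog) = 0.17/0.616 ≈ 0.276
P(Regime R6 | fog) = 0.03/0.616 ≈ 0.049
P(Regime R3 | fog) = 0.052/0.616 ≈ 0.084
P(Regime R2 | fog) = 0.05/0.616 ≈ 0.081
P(Regime R1 | fog) = 0.09/0.616 ≈ 0.146
P(Regime R4 | fog) = 0.224/0.616 ≈ 0.364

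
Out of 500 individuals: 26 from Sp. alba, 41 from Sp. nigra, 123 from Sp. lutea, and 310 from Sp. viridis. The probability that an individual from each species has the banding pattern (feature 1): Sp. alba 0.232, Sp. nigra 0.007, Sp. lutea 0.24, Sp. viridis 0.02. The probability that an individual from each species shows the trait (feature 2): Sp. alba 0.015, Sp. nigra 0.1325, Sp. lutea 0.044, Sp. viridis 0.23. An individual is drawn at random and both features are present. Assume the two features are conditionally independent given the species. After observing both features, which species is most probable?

By Bayes' rule, posterior ∝ prior × likelihood:
  Sp. alba: 0.052 × 0.232 × 0.015 = 0.00018096
  Sp. nigra: 0.082 × 0.007 × 0.1325 = 0.000076055
  Sp. lutea: 0.246 × 0.24 × 0.044 = 0.00259776
  Sp. viridis: 0.62 × 0.02 × 0.23 = 0.002852
Sum = 0.005706775.
Largest term belongs to Sp. viridis, so Sp. viridis is most probable.

Sp. viridis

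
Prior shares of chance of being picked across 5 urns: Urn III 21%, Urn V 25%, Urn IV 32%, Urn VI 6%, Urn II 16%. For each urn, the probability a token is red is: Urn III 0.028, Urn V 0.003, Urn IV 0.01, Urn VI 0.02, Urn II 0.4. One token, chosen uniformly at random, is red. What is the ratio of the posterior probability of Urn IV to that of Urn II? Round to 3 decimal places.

Unnormalized posteriors (prior × likelihood):
  Urn III: 0.21 × 0.028 = 0.00588
  Urn V: 0.25 × 0.003 = 0.00075
  Urn IV: 0.32 × 0.01 = 0.0032
  Urn VI: 0.06 × 0.02 = 0.0012
  Urn II: 0.16 × 0.4 = 0.064
Sum = 0.07503.
The ratio is 0.0032 / 0.064 (the normalizer cancels) = 0.050.

0.050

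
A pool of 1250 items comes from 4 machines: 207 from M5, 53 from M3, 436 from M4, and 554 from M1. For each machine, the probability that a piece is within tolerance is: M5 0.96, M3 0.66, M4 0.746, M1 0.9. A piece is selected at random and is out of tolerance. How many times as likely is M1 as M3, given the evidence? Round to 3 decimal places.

Taking complements, P(oversize | each) = M5 0.04, M3 0.34, M4 0.254, M1 0.1.
By Bayes' rule, posterior ∝ prior × likelihood:
  M5: 0.1656 × 0.04 = 0.006624
  M3: 0.0424 × 0.34 = 0.014416
  M4: 0.3488 × 0.254 = 0.0885952
  M1: 0.4432 × 0.1 = 0.04432
Total = 0.1539552.
The ratio is 0.04432 / 0.014416 (the normalizer cancels) = 3.074.

3.074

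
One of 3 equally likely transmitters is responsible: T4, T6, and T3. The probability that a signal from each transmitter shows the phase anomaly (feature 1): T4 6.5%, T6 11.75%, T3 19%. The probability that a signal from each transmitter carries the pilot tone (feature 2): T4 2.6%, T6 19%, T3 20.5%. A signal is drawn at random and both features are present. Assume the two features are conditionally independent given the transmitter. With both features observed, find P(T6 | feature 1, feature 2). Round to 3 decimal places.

0.355

With a uniform prior (1/3 each), posterior ∝ likelihood:
  T4: 0.065 × 0.026 = 0.00169
  T6: 0.1175 × 0.19 = 0.022325
  T3: 0.19 × 0.205 = 0.03895
Normalizing constant = 0.062965.
P(T6 | evidence) = 0.022325 / 0.062965 ≈ 0.355.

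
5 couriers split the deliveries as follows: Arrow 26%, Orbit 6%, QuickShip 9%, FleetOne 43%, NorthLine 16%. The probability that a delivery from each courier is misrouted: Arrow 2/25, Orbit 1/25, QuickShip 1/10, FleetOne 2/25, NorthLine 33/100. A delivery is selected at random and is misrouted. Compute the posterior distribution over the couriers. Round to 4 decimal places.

Arrow 0.1742, Orbit 0.0201, QuickShip 0.0754, FleetOne 0.2881, NorthLine 0.4422

Prior × likelihood for each hypothesis:
  Arrow: 0.26 × 0.08 = 0.0208
  Orbit: 0.06 × 0.04 = 0.0024
  QuickShip: 0.09 × 0.1 = 0.009
  FleetOne: 0.43 × 0.08 = 0.0344
  NorthLine: 0.16 × 0.33 = 0.0528
Sum = 0.1194.
P(Arrow | misrouted) = 0.0208/0.1194 ≈ 0.1742
P(Orbit | misrouted) = 0.0024/0.1194 ≈ 0.0201
P(QuickShip | misrouted) = 0.009/0.1194 ≈ 0.0754
P(FleetOne | misrouted) = 0.0344/0.1194 ≈ 0.2881
P(NorthLine | misrouted) = 0.0528/0.1194 ≈ 0.4422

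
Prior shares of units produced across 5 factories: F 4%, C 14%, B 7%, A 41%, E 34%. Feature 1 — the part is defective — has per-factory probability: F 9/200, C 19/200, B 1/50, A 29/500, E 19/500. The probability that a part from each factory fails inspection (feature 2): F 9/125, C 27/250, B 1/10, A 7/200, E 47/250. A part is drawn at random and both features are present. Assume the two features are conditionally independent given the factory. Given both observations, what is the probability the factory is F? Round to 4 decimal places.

Prior × likelihood for each hypothesis:
  F: 0.04 × 0.045 × 0.072 = 0.0001296
  C: 0.14 × 0.095 × 0.108 = 0.0014364
  B: 0.07 × 0.02 × 0.1 = 0.00014
  A: 0.41 × 0.058 × 0.035 = 0.0008323
  E: 0.34 × 0.038 × 0.188 = 0.00242896
Sum = 0.00496726.
P(F | evidence) = 0.0001296 / 0.00496726 ≈ 0.0261.

0.0261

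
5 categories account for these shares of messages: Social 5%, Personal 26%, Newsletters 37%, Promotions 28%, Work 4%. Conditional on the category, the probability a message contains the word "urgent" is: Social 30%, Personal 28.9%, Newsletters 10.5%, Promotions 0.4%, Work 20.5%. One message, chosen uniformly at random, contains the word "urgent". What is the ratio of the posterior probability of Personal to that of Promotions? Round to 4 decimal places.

Compute prior × likelihood for every hypothesis:
  Social: 0.05 × 0.3 = 0.015
  Personal: 0.26 × 0.289 = 0.07514
  Newsletters: 0.37 × 0.105 = 0.03885
  Promotions: 0.28 × 0.004 = 0.00112
  Work: 0.04 × 0.205 = 0.0082
Sum = 0.13831.
The ratio is 0.07514 / 0.00112 (the normalizer cancels) = 67.0893.

67.0893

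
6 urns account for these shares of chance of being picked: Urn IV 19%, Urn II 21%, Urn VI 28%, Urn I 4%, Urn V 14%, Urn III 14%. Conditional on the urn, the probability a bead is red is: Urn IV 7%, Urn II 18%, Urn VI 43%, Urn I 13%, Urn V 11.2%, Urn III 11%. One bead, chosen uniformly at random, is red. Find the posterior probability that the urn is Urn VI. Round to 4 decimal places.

By Bayes' rule, posterior ∝ prior × likelihood:
  Urn IV: 0.19 × 0.07 = 0.0133
  Urn II: 0.21 × 0.18 = 0.0378
  Urn VI: 0.28 × 0.43 = 0.1204
  Urn I: 0.04 × 0.13 = 0.0052
  Urn V: 0.14 × 0.112 = 0.01568
  Urn III: 0.14 × 0.11 = 0.0154
Normalizing constant = 0.20778.
P(Urn VI | evidence) = 0.1204 / 0.20778 ≈ 0.5795.

0.5795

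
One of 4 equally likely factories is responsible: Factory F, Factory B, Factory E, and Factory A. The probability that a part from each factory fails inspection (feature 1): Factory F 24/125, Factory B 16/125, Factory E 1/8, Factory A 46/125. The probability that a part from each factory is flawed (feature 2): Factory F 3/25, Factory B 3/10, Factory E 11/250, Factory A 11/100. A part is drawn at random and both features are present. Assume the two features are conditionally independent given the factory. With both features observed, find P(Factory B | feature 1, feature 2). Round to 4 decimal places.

Since the prior is uniform, the posterior is proportional to the likelihood:
  Factory F: 0.192 × 0.12 = 0.02304
  Factory B: 0.128 × 0.3 = 0.0384
  Factory E: 0.125 × 0.044 = 0.0055
  Factory A: 0.368 × 0.11 = 0.04048
Total = 0.10742.
P(Factory B | evidence) = 0.0384 / 0.10742 ≈ 0.3575.

0.3575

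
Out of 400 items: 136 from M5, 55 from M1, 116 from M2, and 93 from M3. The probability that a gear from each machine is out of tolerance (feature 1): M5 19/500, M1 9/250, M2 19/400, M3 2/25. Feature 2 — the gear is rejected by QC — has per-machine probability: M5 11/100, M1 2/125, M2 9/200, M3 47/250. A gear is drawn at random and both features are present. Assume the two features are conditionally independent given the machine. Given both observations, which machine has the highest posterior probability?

M3

Prior × likelihood for each hypothesis:
  M5: 0.34 × 0.038 × 0.11 = 0.0014212
  M1: 0.1375 × 0.036 × 0.016 = 0.0000792
  M2: 0.29 × 0.0475 × 0.045 = 0.000619875
  M3: 0.2325 × 0.08 × 0.188 = 0.0034968
Normalizing constant = 0.005617075.
Largest term belongs to M3, so M3 is most probable.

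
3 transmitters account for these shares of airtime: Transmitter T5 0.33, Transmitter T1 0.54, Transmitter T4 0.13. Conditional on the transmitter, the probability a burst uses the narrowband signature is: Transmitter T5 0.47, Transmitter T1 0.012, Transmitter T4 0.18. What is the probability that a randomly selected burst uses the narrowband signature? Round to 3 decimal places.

Unnormalized posteriors (prior × likelihood):
  Transmitter T5: 0.33 × 0.47 = 0.1551
  Transmitter T1: 0.54 × 0.012 = 0.00648
  Transmitter T4: 0.13 × 0.18 = 0.0234
P(narrowband) = 0.1551 + 0.00648 + 0.0234 = 0.18498 → 0.185.

0.185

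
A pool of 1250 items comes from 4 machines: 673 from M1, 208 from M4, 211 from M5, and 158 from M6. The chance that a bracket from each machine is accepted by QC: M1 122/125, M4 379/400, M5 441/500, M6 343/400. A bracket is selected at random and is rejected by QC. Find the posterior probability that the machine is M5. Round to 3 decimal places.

0.334

Taking complements, P(rejected | each) = M1 0.024, M4 0.0525, M5 0.118, M6 0.1425.
Compute prior × likelihood for every hypothesis:
  M1: 0.5384 × 0.024 = 0.0129216
  M4: 0.1664 × 0.0525 = 0.008736
  M5: 0.1688 × 0.118 = 0.0199184
  M6: 0.1264 × 0.1425 = 0.018012
Total = 0.059588.
P(M5 | evidence) = 0.0199184 / 0.059588 ≈ 0.334.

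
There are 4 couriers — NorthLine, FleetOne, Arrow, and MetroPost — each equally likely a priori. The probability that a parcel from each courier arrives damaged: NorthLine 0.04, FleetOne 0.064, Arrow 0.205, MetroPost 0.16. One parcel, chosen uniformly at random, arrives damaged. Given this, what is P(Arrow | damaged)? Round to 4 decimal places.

0.4371

Since the prior is uniform, the posterior is proportional to the likelihood:
  NorthLine: 0.04
  FleetOne: 0.064
  Arrow: 0.205
  MetroPost: 0.16
Total = 0.469.
P(Arrow | evidence) = 0.205 / 0.469 ≈ 0.4371.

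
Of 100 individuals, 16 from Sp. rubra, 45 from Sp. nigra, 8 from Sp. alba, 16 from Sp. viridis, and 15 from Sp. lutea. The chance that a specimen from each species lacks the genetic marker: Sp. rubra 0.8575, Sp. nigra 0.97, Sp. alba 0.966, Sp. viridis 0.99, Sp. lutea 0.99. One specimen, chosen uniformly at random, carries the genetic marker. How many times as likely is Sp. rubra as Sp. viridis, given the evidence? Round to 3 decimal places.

14.250

Taking complements, P(marker | each) = Sp. rubra 0.1425, Sp. nigra 0.03, Sp. alba 0.034, Sp. viridis 0.01, Sp. lutea 0.01.
Prior × likelihood for each hypothesis:
  Sp. rubra: 0.16 × 0.1425 = 0.0228
  Sp. nigra: 0.45 × 0.03 = 0.0135
  Sp. alba: 0.08 × 0.034 = 0.00272
  Sp. viridis: 0.16 × 0.01 = 0.0016
  Sp. lutea: 0.15 × 0.01 = 0.0015
Sum = 0.04212.
The ratio is 0.0228 / 0.0016 (the normalizer cancels) = 14.250.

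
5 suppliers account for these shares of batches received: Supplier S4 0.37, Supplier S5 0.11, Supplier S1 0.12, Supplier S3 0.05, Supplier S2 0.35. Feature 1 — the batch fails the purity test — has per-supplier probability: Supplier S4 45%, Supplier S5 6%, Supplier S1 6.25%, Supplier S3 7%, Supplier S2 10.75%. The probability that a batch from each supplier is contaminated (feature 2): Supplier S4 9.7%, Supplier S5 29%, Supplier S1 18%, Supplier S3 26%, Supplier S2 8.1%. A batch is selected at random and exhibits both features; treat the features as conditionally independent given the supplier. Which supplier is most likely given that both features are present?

Prior × likelihood for each hypothesis:
  Supplier S4: 0.37 × 0.45 × 0.097 = 0.0161505
  Supplier S5: 0.11 × 0.06 × 0.29 = 0.001914
  Supplier S1: 0.12 × 0.0625 × 0.18 = 0.00135
  Supplier S3: 0.05 × 0.07 × 0.26 = 0.00091
  Supplier S2: 0.35 × 0.1075 × 0.081 = 0.003047625
Total = 0.023372125.
Largest term belongs to Supplier S4, so Supplier S4 is most probable.

Supplier S4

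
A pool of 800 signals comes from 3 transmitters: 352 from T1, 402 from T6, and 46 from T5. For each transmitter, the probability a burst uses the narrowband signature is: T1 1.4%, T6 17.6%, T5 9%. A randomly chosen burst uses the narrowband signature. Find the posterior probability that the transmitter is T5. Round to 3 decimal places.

0.052

Prior × likelihood for each hypothesis:
  T1: 0.44 × 0.014 = 0.00616
  T6: 0.5025 × 0.176 = 0.08844
  T5: 0.0575 × 0.09 = 0.005175
Sum = 0.099775.
P(T5 | evidence) = 0.005175 / 0.099775 ≈ 0.052.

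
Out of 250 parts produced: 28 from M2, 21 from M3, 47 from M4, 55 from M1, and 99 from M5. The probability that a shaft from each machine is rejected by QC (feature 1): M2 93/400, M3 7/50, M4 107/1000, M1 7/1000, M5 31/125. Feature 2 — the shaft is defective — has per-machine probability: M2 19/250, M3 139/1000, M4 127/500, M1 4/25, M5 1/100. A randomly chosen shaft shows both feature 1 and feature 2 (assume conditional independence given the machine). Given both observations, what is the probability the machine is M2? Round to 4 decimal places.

0.1989

Prior × likelihood for each hypothesis:
  M2: 0.112 × 0.2325 × 0.076 = 0.00197904
  M3: 0.084 × 0.14 × 0.139 = 0.00163464
  M4: 0.188 × 0.107 × 0.254 = 0.005109464
  M1: 0.22 × 0.007 × 0.16 = 0.0002464
  M5: 0.396 × 0.248 × 0.01 = 0.00098208
Total = 0.009951624.
P(M2 | evidence) = 0.00197904 / 0.009951624 ≈ 0.1989.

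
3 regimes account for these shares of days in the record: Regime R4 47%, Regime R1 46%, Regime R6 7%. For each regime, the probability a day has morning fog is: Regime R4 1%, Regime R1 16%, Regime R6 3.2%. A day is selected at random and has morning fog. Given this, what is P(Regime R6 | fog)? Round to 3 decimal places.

0.028

Unnormalized posteriors (prior × likelihood):
  Regime R4: 0.47 × 0.01 = 0.0047
  Regime R1: 0.46 × 0.16 = 0.0736
  Regime R6: 0.07 × 0.032 = 0.00224
Normalizing constant = 0.08054.
P(Regime R6 | evidence) = 0.00224 / 0.08054 ≈ 0.028.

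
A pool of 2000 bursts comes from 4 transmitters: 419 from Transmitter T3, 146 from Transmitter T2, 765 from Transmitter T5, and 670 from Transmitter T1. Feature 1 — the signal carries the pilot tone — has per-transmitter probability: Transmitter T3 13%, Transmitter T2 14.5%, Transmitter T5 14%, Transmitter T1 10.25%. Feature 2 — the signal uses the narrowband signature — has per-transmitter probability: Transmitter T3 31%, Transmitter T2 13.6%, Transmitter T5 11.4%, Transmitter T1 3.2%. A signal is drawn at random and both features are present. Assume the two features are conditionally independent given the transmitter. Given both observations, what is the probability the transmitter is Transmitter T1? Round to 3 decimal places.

Prior × likelihood for each hypothesis:
  Transmitter T3: 0.2095 × 0.13 × 0.31 = 0.00844285
  Transmitter T2: 0.073 × 0.145 × 0.136 = 0.00143956
  Transmitter T5: 0.3825 × 0.14 × 0.114 = 0.0061047
  Transmitter T1: 0.335 × 0.1025 × 0.032 = 0.0010988
Normalizing constant = 0.01708591.
P(Transmitter T1 | evidence) = 0.0010988 / 0.01708591 ≈ 0.064.

0.064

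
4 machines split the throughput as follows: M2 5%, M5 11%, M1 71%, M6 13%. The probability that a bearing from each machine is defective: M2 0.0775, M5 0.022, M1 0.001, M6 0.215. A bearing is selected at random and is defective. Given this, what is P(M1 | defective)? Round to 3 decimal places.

0.020

Unnormalized posteriors (prior × likelihood):
  M2: 0.05 × 0.0775 = 0.003875
  M5: 0.11 × 0.022 = 0.00242
  M1: 0.71 × 0.001 = 0.00071
  M6: 0.13 × 0.215 = 0.02795
Total = 0.034955.
P(M1 | evidence) = 0.00071 / 0.034955 ≈ 0.020.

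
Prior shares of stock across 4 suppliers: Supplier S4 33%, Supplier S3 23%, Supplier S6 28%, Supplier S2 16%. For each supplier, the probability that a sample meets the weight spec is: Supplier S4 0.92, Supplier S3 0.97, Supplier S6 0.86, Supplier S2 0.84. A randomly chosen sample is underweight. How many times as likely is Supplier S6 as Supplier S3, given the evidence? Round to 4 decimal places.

5.6812

Taking complements, P(underweight | each) = Supplier S4 0.08, Supplier S3 0.03, Supplier S6 0.14, Supplier S2 0.16.
By Bayes' rule, posterior ∝ prior × likelihood:
  Supplier S4: 0.33 × 0.08 = 0.0264
  Supplier S3: 0.23 × 0.03 = 0.0069
  Supplier S6: 0.28 × 0.14 = 0.0392
  Supplier S2: 0.16 × 0.16 = 0.0256
Normalizing constant = 0.0981.
The ratio is 0.0392 / 0.0069 (the normalizer cancels) = 5.6812.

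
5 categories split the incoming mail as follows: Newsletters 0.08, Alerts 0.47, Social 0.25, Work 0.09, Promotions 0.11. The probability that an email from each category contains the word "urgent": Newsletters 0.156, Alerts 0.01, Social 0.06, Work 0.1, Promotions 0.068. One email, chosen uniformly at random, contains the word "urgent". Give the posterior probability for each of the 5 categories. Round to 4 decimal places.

Newsletters 0.2565, Alerts 0.0966, Social 0.3083, Work 0.1850, Promotions 0.1537

Unnormalized posteriors (prior × likelihood):
  Newsletters: 0.08 × 0.156 = 0.01248
  Alerts: 0.47 × 0.01 = 0.0047
  Social: 0.25 × 0.06 = 0.015
  Work: 0.09 × 0.1 = 0.009
  Promotions: 0.11 × 0.068 = 0.00748
Total = 0.04866.
P(Newsletters | urgent-flag) = 0.01248/0.04866 ≈ 0.2565
P(Alerts | urgent-flag) = 0.0047/0.04866 ≈ 0.0966
P(Social | urgent-flag) = 0.015/0.04866 ≈ 0.3083
P(Work | urgent-flag) = 0.009/0.04866 ≈ 0.1850
P(Promotions | urgent-flag) = 0.00748/0.04866 ≈ 0.1537
(Check: 0.2565+0.0966+0.3083+0.1850+0.1537 = 1.0001.)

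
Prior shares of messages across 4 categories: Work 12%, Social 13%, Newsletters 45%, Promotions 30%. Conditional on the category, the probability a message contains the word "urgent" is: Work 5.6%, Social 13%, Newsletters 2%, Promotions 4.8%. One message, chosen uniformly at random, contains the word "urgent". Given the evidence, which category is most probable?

Social

Unnormalized posteriors (prior × likelihood):
  Work: 0.12 × 0.056 = 0.00672
  Social: 0.13 × 0.13 = 0.0169
  Newsletters: 0.45 × 0.02 = 0.009
  Promotions: 0.3 × 0.048 = 0.0144
Total = 0.04702.
Largest term belongs to Social, so Social is most probable.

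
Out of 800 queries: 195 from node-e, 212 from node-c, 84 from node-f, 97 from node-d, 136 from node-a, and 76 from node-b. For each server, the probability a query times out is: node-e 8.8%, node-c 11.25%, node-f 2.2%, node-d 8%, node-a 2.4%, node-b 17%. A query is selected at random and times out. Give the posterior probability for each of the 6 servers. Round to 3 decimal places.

node-e 0.257, node-c 0.357, node-f 0.028, node-d 0.116, node-a 0.049, node-b 0.193

Prior × likelihood for each hypothesis:
  node-e: 0.24375 × 0.088 = 0.02145
  node-c: 0.265 × 0.1125 = 0.0298125
  node-f: 0.105 × 0.022 = 0.00231
  node-d: 0.12125 × 0.08 = 0.0097
  node-a: 0.17 × 0.024 = 0.00408
  node-b: 0.095 × 0.17 = 0.01615
Normalizing constant = 0.0835025.
P(node-e | timeout) = 0.02145/0.0835025 ≈ 0.257
P(node-c | timeout) = 0.0298125/0.0835025 ≈ 0.357
P(node-f | timeout) = 0.00231/0.0835025 ≈ 0.028
P(node-d | timeout) = 0.0097/0.0835025 ≈ 0.116
P(node-a | timeout) = 0.00408/0.0835025 ≈ 0.049
P(node-b | timeout) = 0.01615/0.0835025 ≈ 0.193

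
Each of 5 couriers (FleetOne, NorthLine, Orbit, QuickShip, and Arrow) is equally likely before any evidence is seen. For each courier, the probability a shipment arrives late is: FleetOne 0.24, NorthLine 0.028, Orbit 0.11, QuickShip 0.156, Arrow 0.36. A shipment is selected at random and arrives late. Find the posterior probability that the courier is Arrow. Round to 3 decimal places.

With a uniform prior (1/5 each), posterior ∝ likelihood:
  FleetOne: 0.24
  NorthLine: 0.028
  Orbit: 0.11
  QuickShip: 0.156
  Arrow: 0.36
Normalizing constant = 0.894.
P(Arrow | evidence) = 0.36 / 0.894 ≈ 0.403.

0.403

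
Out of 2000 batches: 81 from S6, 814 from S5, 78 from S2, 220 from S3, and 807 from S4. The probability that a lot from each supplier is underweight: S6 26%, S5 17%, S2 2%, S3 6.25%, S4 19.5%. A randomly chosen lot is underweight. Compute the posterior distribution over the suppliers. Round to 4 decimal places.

S6 0.0634, S5 0.4167, S2 0.0047, S3 0.0414, S4 0.4738

Prior × likelihood for each hypothesis:
  S6: 0.0405 × 0.26 = 0.01053
  S5: 0.407 × 0.17 = 0.06919
  S2: 0.039 × 0.02 = 0.00078
  S3: 0.11 × 0.0625 = 0.006875
  S4: 0.4035 × 0.195 = 0.0786825
Normalizing constant = 0.1660575.
P(S6 | underweight) = 0.01053/0.1660575 ≈ 0.0634
P(S5 | underweight) = 0.06919/0.1660575 ≈ 0.4167
P(S2 | underweight) = 0.00078/0.1660575 ≈ 0.0047
P(S3 | underweight) = 0.006875/0.1660575 ≈ 0.0414
P(S4 | underweight) = 0.0786825/0.1660575 ≈ 0.4738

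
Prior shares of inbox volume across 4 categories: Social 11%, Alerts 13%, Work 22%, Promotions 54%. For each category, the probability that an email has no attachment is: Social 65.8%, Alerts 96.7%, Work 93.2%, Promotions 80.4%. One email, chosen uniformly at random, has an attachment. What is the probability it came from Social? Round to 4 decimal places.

Taking complements, P(attachment | each) = Social 0.342, Alerts 0.033, Work 0.068, Promotions 0.196.
By Bayes' rule, posterior ∝ prior × likelihood:
  Social: 0.11 × 0.342 = 0.03762
  Alerts: 0.13 × 0.033 = 0.00429
  Work: 0.22 × 0.068 = 0.01496
  Promotions: 0.54 × 0.196 = 0.10584
Normalizing constant = 0.16271.
P(Social | evidence) = 0.03762 / 0.16271 ≈ 0.2312.

0.2312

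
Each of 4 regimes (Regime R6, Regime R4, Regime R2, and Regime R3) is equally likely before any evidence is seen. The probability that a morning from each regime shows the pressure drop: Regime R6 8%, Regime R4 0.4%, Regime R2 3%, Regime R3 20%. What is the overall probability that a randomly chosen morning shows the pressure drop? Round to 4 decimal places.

With a uniform prior (1/4 each), posterior ∝ likelihood:
  Regime R6: 0.08
  Regime R4: 0.004
  Regime R2: 0.03
  Regime R3: 0.2
P(drop) = (1/4) × (0.08 + 0.004 + 0.03 + 0.2) = 0.314/4 ≈ 0.0785.

0.0785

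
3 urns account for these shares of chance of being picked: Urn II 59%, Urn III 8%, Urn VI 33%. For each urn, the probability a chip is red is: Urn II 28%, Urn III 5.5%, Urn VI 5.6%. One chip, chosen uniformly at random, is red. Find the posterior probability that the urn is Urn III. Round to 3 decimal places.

Prior × likelihood for each hypothesis:
  Urn II: 0.59 × 0.28 = 0.1652
  Urn III: 0.08 × 0.055 = 0.0044
  Urn VI: 0.33 × 0.056 = 0.01848
Sum = 0.18808.
P(Urn III | evidence) = 0.0044 / 0.18808 ≈ 0.023.

0.023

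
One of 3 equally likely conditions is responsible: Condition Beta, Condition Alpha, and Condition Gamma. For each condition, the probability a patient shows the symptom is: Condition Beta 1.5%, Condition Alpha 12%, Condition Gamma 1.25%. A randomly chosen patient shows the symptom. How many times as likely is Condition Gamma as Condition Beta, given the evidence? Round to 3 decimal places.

Since the prior is uniform, the posterior is proportional to the likelihood:
  Condition Beta: 0.015
  Condition Alpha: 0.12
  Condition Gamma: 0.0125
Normalizing constant = 0.1475.
The ratio is 0.0125 / 0.015 (the normalizer cancels) = 0.833.

0.833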